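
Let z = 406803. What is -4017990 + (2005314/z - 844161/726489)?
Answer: -131940803571291563/32837544963 ≈ -4.0180e+6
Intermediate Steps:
-4017990 + (2005314/z - 844161/726489) = -4017990 + (2005314/406803 - 844161/726489) = -4017990 + (2005314*(1/406803) - 844161*1/726489) = -4017990 + (668438/135601 - 281387/242163) = -4017990 + 123714592807/32837544963 = -131940803571291563/32837544963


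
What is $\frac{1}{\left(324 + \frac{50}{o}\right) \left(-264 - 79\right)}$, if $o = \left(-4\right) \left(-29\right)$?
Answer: $- \frac{58}{6454231} \approx -8.9863 \cdot 10^{-6}$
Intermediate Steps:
$o = 116$
$\frac{1}{\left(324 + \frac{50}{o}\right) \left(-264 - 79\right)} = \frac{1}{\left(324 + \frac{50}{116}\right) \left(-264 - 79\right)} = \frac{1}{\left(324 + 50 \cdot \frac{1}{116}\right) \left(-343\right)} = \frac{1}{\left(324 + \frac{25}{58}\right) \left(-343\right)} = \frac{1}{\frac{18817}{58} \left(-343\right)} = \frac{1}{- \frac{6454231}{58}} = - \frac{58}{6454231}$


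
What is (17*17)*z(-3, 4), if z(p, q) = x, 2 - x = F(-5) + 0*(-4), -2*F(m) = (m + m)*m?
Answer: 7803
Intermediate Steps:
F(m) = -m² (F(m) = -(m + m)*m/2 = -2*m*m/2 = -m²)
x = 27 (x = 2 - (-1*(-5)² + 0*(-4)) = 2 - (-1*25 + 0) = 2 - (-25 + 0) = 2 - 1*(-25) = 2 + 25 = 27)
z(p, q) = 27
(17*17)*z(-3, 4) = (17*17)*27 = 289*27 = 7803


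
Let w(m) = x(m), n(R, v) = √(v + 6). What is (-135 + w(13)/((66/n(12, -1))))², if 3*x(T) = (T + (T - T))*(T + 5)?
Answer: 2206070/121 - 3510*√5/11 ≈ 17518.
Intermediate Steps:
n(R, v) = √(6 + v)
x(T) = T*(5 + T)/3 (x(T) = ((T + (T - T))*(T + 5))/3 = ((T + 0)*(5 + T))/3 = (T*(5 + T))/3 = T*(5 + T)/3)
w(m) = m*(5 + m)/3
(-135 + w(13)/((66/n(12, -1))))² = (-135 + ((⅓)*13*(5 + 13))/((66/(√(6 - 1)))))² = (-135 + ((⅓)*13*18)/((66/(√5))))² = (-135 + 78/((66*(√5/5))))² = (-135 + 78/((66*√5/5)))² = (-135 + 78*(√5/66))² = (-135 + 13*√5/11)²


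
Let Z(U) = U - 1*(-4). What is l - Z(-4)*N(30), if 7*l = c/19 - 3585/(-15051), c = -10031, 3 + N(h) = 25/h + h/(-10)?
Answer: -50302822/667261 ≈ -75.387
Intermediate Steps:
Z(U) = 4 + U (Z(U) = U + 4 = 4 + U)
N(h) = -3 + 25/h - h/10 (N(h) = -3 + (25/h + h/(-10)) = -3 + (25/h + h*(-⅒)) = -3 + (25/h - h/10) = -3 + 25/h - h/10)
l = -50302822/667261 (l = (-10031/19 - 3585/(-15051))/7 = (-10031*1/19 - 3585*(-1/15051))/7 = (-10031/19 + 1195/5017)/7 = (⅐)*(-50302822/95323) = -50302822/667261 ≈ -75.387)
l - Z(-4)*N(30) = -50302822/667261 - (4 - 4)*(-3 + 25/30 - ⅒*30) = -50302822/667261 - 0*(-3 + 25*(1/30) - 3) = -50302822/667261 - 0*(-3 + ⅚ - 3) = -50302822/667261 - 0*(-31)/6 = -50302822/667261 - 1*0 = -50302822/667261 + 0 = -50302822/667261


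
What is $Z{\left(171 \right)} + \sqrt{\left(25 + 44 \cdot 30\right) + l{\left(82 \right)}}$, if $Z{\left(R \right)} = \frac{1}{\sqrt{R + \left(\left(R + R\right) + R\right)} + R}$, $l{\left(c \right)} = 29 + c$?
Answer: $\frac{1}{167} + 4 \sqrt{91} - \frac{2 \sqrt{19}}{9519} \approx 38.163$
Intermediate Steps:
$Z{\left(R \right)} = \frac{1}{R + 2 \sqrt{R}}$ ($Z{\left(R \right)} = \frac{1}{\sqrt{R + \left(2 R + R\right)} + R} = \frac{1}{\sqrt{R + 3 R} + R} = \frac{1}{\sqrt{4 R} + R} = \frac{1}{2 \sqrt{R} + R} = \frac{1}{R + 2 \sqrt{R}}$)
$Z{\left(171 \right)} + \sqrt{\left(25 + 44 \cdot 30\right) + l{\left(82 \right)}} = \frac{1}{171 + 2 \sqrt{171}} + \sqrt{\left(25 + 44 \cdot 30\right) + \left(29 + 82\right)} = \frac{1}{171 + 2 \cdot 3 \sqrt{19}} + \sqrt{\left(25 + 1320\right) + 111} = \frac{1}{171 + 6 \sqrt{19}} + \sqrt{1345 + 111} = \frac{1}{171 + 6 \sqrt{19}} + \sqrt{1456} = \frac{1}{171 + 6 \sqrt{19}} + 4 \sqrt{91}$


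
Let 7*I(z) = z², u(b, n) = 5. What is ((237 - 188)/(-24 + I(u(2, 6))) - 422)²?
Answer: 3683154721/20449 ≈ 1.8011e+5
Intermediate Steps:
I(z) = z²/7
((237 - 188)/(-24 + I(u(2, 6))) - 422)² = ((237 - 188)/(-24 + (⅐)*5²) - 422)² = (49/(-24 + (⅐)*25) - 422)² = (49/(-24 + 25/7) - 422)² = (49/(-143/7) - 422)² = (49*(-7/143) - 422)² = (-343/143 - 422)² = (-60689/143)² = 3683154721/20449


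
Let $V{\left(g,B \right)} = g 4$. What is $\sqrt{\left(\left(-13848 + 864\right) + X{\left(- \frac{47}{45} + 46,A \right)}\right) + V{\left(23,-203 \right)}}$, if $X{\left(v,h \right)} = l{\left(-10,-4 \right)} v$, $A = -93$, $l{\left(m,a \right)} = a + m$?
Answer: $\frac{i \sqrt{3042310}}{15} \approx 116.28 i$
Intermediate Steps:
$V{\left(g,B \right)} = 4 g$
$X{\left(v,h \right)} = - 14 v$ ($X{\left(v,h \right)} = \left(-4 - 10\right) v = - 14 v$)
$\sqrt{\left(\left(-13848 + 864\right) + X{\left(- \frac{47}{45} + 46,A \right)}\right) + V{\left(23,-203 \right)}} = \sqrt{\left(\left(-13848 + 864\right) - 14 \left(- \frac{47}{45} + 46\right)\right) + 4 \cdot 23} = \sqrt{\left(-12984 - 14 \left(\left(-47\right) \frac{1}{45} + 46\right)\right) + 92} = \sqrt{\left(-12984 - 14 \left(- \frac{47}{45} + 46\right)\right) + 92} = \sqrt{\left(-12984 - \frac{28322}{45}\right) + 92} = \sqrt{- \frac{612602}{45} + 92} = \sqrt{- \frac{608462}{45}} = \frac{i \sqrt{3042310}}{15}$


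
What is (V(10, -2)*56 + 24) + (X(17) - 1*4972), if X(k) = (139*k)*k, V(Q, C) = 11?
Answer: 35839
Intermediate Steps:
X(k) = 139*k²
(V(10, -2)*56 + 24) + (X(17) - 1*4972) = (11*56 + 24) + (139*17² - 1*4972) = (616 + 24) + (139*289 - 4972) = 640 + (40171 - 4972) = 640 + 35199 = 35839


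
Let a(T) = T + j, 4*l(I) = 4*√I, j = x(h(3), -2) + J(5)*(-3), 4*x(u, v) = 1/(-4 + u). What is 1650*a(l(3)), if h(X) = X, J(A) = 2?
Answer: -20625/2 + 1650*√3 ≈ -7454.6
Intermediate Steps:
x(u, v) = 1/(4*(-4 + u))
j = -25/4 (j = 1/(4*(-4 + 3)) + 2*(-3) = (¼)/(-1) - 6 = (¼)*(-1) - 6 = -¼ - 6 = -25/4 ≈ -6.2500)
l(I) = √I (l(I) = (4*√I)/4 = √I)
a(T) = -25/4 + T (a(T) = T - 25/4 = -25/4 + T)
1650*a(l(3)) = 1650*(-25/4 + √3) = -20625/2 + 1650*√3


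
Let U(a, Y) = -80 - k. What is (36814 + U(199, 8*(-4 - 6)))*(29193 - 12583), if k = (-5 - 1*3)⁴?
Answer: 542117180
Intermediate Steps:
k = 4096 (k = (-5 - 3)⁴ = (-8)⁴ = 4096)
U(a, Y) = -4176 (U(a, Y) = -80 - 1*4096 = -80 - 4096 = -4176)
(36814 + U(199, 8*(-4 - 6)))*(29193 - 12583) = (36814 - 4176)*(29193 - 12583) = 32638*16610 = 542117180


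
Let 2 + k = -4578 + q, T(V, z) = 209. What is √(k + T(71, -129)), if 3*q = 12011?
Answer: I*√3306/3 ≈ 19.166*I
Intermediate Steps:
q = 12011/3 (q = (⅓)*12011 = 12011/3 ≈ 4003.7)
k = -1729/3 (k = -2 + (-4578 + 12011/3) = -2 - 1723/3 = -1729/3 ≈ -576.33)
√(k + T(71, -129)) = √(-1729/3 + 209) = √(-1102/3) = I*√3306/3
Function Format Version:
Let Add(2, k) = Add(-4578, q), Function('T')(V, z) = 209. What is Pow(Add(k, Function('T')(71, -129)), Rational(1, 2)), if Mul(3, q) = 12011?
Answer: Mul(Rational(1, 3), I, Pow(3306, Rational(1, 2))) ≈ Mul(19.166, I)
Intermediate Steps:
q = Rational(12011, 3) (q = Mul(Rational(1, 3), 12011) = Rational(12011, 3) ≈ 4003.7)
k = Rational(-1729, 3) (k = Add(-2, Add(-4578, Rational(12011, 3))) = Add(-2, Rational(-1723, 3)) = Rational(-1729, 3) ≈ -576.33)
Pow(Add(k, Function('T')(71, -129)), Rational(1, 2)) = Pow(Add(Rational(-1729, 3), 209), Rational(1, 2)) = Pow(Rational(-1102, 3), Rational(1, 2)) = Mul(Rational(1, 3), I, Pow(3306, Rational(1, 2)))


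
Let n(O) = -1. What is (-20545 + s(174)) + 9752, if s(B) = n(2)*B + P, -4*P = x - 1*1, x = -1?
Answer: -21933/2 ≈ -10967.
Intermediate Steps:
P = ½ (P = -(-1 - 1*1)/4 = -(-1 - 1)/4 = -¼*(-2) = ½ ≈ 0.50000)
s(B) = ½ - B (s(B) = -B + ½ = ½ - B)
(-20545 + s(174)) + 9752 = (-20545 + (½ - 1*174)) + 9752 = (-20545 + (½ - 174)) + 9752 = (-20545 - 347/2) + 9752 = -41437/2 + 9752 = -21933/2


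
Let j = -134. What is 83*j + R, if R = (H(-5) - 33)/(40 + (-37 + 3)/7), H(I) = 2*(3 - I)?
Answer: -2736131/246 ≈ -11122.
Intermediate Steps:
H(I) = 6 - 2*I
R = -119/246 (R = ((6 - 2*(-5)) - 33)/(40 + (-37 + 3)/7) = ((6 + 10) - 33)/(40 - 34*1/7) = (16 - 33)/(40 - 34/7) = -17/246/7 = -17*7/246 = -119/246 ≈ -0.48374)
83*j + R = 83*(-134) - 119/246 = -11122 - 119/246 = -2736131/246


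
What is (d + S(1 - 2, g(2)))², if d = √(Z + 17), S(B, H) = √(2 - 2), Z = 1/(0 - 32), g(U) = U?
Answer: 543/32 ≈ 16.969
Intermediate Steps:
Z = -1/32 (Z = 1/(-32) = -1/32 ≈ -0.031250)
S(B, H) = 0 (S(B, H) = √0 = 0)
d = √1086/8 (d = √(-1/32 + 17) = √(543/32) = √1086/8 ≈ 4.1193)
(d + S(1 - 2, g(2)))² = (√1086/8 + 0)² = (√1086/8)² = 543/32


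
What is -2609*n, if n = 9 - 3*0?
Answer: -23481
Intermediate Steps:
n = 9 (n = 9 + 0 = 9)
-2609*n = -2609*9 = -23481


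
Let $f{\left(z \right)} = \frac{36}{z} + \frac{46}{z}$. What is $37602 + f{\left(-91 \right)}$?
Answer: $\frac{3421700}{91} \approx 37601.0$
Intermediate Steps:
$f{\left(z \right)} = \frac{82}{z}$
$37602 + f{\left(-91 \right)} = 37602 + \frac{82}{-91} = 37602 + 82 \left(- \frac{1}{91}\right) = 37602 - \frac{82}{91} = \frac{3421700}{91}$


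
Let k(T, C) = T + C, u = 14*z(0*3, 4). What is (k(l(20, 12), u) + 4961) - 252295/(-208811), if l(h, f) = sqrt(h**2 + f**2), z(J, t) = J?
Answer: 1036163666/208811 + 4*sqrt(34) ≈ 4985.5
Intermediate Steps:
u = 0 (u = 14*(0*3) = 14*0 = 0)
l(h, f) = sqrt(f**2 + h**2)
k(T, C) = C + T
(k(l(20, 12), u) + 4961) - 252295/(-208811) = ((0 + sqrt(12**2 + 20**2)) + 4961) - 252295/(-208811) = ((0 + sqrt(144 + 400)) + 4961) - 252295*(-1/208811) = ((0 + sqrt(544)) + 4961) + 252295/208811 = ((0 + 4*sqrt(34)) + 4961) + 252295/208811 = (4*sqrt(34) + 4961) + 252295/208811 = (4961 + 4*sqrt(34)) + 252295/208811 = 1036163666/208811 + 4*sqrt(34)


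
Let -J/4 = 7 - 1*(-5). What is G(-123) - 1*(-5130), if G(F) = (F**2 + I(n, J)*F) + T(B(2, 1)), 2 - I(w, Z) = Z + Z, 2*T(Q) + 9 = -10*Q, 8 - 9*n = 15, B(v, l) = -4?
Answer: 16441/2 ≈ 8220.5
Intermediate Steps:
n = -7/9 (n = 8/9 - 1/9*15 = 8/9 - 5/3 = -7/9 ≈ -0.77778)
T(Q) = -9/2 - 5*Q (T(Q) = -9/2 + (-10*Q)/2 = -9/2 - 5*Q)
J = -48 (J = -4*(7 - 1*(-5)) = -4*(7 + 5) = -4*12 = -48)
I(w, Z) = 2 - 2*Z (I(w, Z) = 2 - (Z + Z) = 2 - 2*Z)
G(F) = 31/2 + F**2 + 98*F (G(F) = (F**2 + (2 - 2*(-48))*F) + (-9/2 - 5*(-4)) = (F**2 + (2 + 96)*F) + (-9/2 + 20) = (F**2 + 98*F) + 31/2 = 31/2 + F**2 + 98*F)
G(-123) - 1*(-5130) = (31/2 + (-123)**2 + 98*(-123)) - 1*(-5130) = (31/2 + 15129 - 12054) + 5130 = 6181/2 + 5130 = 16441/2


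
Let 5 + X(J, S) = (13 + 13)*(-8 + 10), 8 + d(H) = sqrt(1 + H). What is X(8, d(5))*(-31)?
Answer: -1457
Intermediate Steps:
d(H) = -8 + sqrt(1 + H)
X(J, S) = 47 (X(J, S) = -5 + (13 + 13)*(-8 + 10) = -5 + 26*2 = -5 + 52 = 47)
X(8, d(5))*(-31) = 47*(-31) = -1457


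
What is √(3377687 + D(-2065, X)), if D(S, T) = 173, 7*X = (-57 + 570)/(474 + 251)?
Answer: 2*√844465 ≈ 1837.9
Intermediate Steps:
X = 513/5075 (X = ((-57 + 570)/(474 + 251))/7 = (513/725)/7 = (513*(1/725))/7 = (⅐)*(513/725) = 513/5075 ≈ 0.10108)
√(3377687 + D(-2065, X)) = √(3377687 + 173) = √3377860 = 2*√844465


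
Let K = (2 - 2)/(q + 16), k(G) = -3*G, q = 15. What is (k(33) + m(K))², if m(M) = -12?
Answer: 12321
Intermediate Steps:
K = 0 (K = (2 - 2)/(15 + 16) = 0/31 = 0*(1/31) = 0)
(k(33) + m(K))² = (-3*33 - 12)² = (-99 - 12)² = (-111)² = 12321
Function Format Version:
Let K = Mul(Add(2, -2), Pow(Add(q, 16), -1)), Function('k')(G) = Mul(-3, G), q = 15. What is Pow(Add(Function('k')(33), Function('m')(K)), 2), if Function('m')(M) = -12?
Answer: 12321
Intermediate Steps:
K = 0 (K = Mul(Add(2, -2), Pow(Add(15, 16), -1)) = Mul(0, Pow(31, -1)) = Mul(0, Rational(1, 31)) = 0)
Pow(Add(Function('k')(33), Function('m')(K)), 2) = Pow(Add(Mul(-3, 33), -12), 2) = Pow(Add(-99, -12), 2) = Pow(-111, 2) = 12321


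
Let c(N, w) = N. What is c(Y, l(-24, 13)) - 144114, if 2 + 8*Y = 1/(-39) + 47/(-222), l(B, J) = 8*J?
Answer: -3327310489/23088 ≈ -1.4411e+5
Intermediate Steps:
Y = -6457/23088 (Y = -1/4 + (1/(-39) + 47/(-222))/8 = -1/4 + (1*(-1/39) + 47*(-1/222))/8 = -1/4 + (-1/39 - 47/222)/8 = -1/4 + (1/8)*(-685/2886) = -1/4 - 685/23088 = -6457/23088 ≈ -0.27967)
c(Y, l(-24, 13)) - 144114 = -6457/23088 - 144114 = -3327310489/23088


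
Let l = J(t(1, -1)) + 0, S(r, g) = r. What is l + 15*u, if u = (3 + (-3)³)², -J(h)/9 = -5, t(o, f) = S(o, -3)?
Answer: 8685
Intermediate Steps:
t(o, f) = o
J(h) = 45 (J(h) = -9*(-5) = 45)
u = 576 (u = (3 - 27)² = (-24)² = 576)
l = 45 (l = 45 + 0 = 45)
l + 15*u = 45 + 15*576 = 45 + 8640 = 8685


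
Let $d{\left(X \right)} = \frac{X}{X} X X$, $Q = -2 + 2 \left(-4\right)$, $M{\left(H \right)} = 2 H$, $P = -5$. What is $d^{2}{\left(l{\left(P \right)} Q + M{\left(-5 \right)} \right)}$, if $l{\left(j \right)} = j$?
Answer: $2560000$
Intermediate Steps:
$Q = -10$ ($Q = -2 - 8 = -10$)
$d{\left(X \right)} = X^{2}$ ($d{\left(X \right)} = 1 X^{2} = X^{2}$)
$d^{2}{\left(l{\left(P \right)} Q + M{\left(-5 \right)} \right)} = \left(\left(\left(-5\right) \left(-10\right) + 2 \left(-5\right)\right)^{2}\right)^{2} = \left(\left(50 - 10\right)^{2}\right)^{2} = \left(40^{2}\right)^{2} = 1600^{2} = 2560000$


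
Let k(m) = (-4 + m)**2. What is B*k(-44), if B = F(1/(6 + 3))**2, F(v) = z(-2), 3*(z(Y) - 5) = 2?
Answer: 73984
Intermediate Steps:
z(Y) = 17/3 (z(Y) = 5 + (1/3)*2 = 5 + 2/3 = 17/3)
F(v) = 17/3
B = 289/9 (B = (17/3)**2 = 289/9 ≈ 32.111)
B*k(-44) = 289*(-4 - 44)**2/9 = (289/9)*(-48)**2 = (289/9)*2304 = 73984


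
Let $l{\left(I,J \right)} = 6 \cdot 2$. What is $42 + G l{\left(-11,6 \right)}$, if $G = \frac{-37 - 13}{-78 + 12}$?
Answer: $\frac{562}{11} \approx 51.091$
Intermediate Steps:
$l{\left(I,J \right)} = 12$
$G = \frac{25}{33}$ ($G = - \frac{50}{-66} = \left(-50\right) \left(- \frac{1}{66}\right) = \frac{25}{33} \approx 0.75758$)
$42 + G l{\left(-11,6 \right)} = 42 + \frac{25}{33} \cdot 12 = 42 + \frac{100}{11} = \frac{562}{11}$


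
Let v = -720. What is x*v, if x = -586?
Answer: 421920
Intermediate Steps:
x*v = -586*(-720) = 421920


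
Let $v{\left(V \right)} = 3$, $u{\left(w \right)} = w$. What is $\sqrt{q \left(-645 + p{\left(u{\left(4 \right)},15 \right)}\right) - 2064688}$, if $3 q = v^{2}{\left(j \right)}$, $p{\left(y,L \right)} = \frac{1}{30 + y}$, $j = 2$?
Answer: $\frac{i \sqrt{2389016086}}{34} \approx 1437.6 i$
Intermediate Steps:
$q = 3$ ($q = \frac{3^{2}}{3} = \frac{1}{3} \cdot 9 = 3$)
$\sqrt{q \left(-645 + p{\left(u{\left(4 \right)},15 \right)}\right) - 2064688} = \sqrt{3 \left(-645 + \frac{1}{30 + 4}\right) - 2064688} = \sqrt{3 \left(-645 + \frac{1}{34}\right) - 2064688} = \sqrt{3 \left(- \frac{21929}{34}\right) - 2064688} = \sqrt{- \frac{65787}{34} - 2064688} = \sqrt{- \frac{70265179}{34}} = \frac{i \sqrt{2389016086}}{34}$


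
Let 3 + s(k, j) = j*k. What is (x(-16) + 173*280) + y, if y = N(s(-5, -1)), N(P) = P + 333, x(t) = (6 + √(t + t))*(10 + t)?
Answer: 48739 - 24*I*√2 ≈ 48739.0 - 33.941*I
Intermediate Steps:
x(t) = (6 + √2*√t)*(10 + t) (x(t) = (6 + √(2*t))*(10 + t) = (6 + √2*√t)*(10 + t))
s(k, j) = -3 + j*k
N(P) = 333 + P
y = 335 (y = 333 + (-3 - 1*(-5)) = 333 + (-3 + 5) = 333 + 2 = 335)
(x(-16) + 173*280) + y = ((60 + 6*(-16) + √2*(-16)^(3/2) + 10*√2*√(-16)) + 173*280) + 335 = ((60 - 96 + √2*(-64*I) + 10*√2*(4*I)) + 48440) + 335 = ((60 - 96 - 64*I*√2 + 40*I*√2) + 48440) + 335 = ((-36 - 24*I*√2) + 48440) + 335 = (48404 - 24*I*√2) + 335 = 48739 - 24*I*√2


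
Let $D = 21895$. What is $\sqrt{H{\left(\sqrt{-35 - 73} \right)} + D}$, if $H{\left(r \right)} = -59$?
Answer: $2 \sqrt{5459} \approx 147.77$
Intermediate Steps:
$\sqrt{H{\left(\sqrt{-35 - 73} \right)} + D} = \sqrt{-59 + 21895} = \sqrt{21836} = 2 \sqrt{5459}$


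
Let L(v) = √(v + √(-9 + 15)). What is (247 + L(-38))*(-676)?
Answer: -166972 - 676*I*√(38 - √6) ≈ -1.6697e+5 - 4030.6*I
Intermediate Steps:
L(v) = √(v + √6)
(247 + L(-38))*(-676) = (247 + √(-38 + √6))*(-676) = -166972 - 676*√(-38 + √6)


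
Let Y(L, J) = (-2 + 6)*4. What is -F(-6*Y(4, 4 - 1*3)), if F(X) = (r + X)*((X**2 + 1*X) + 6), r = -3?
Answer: 903474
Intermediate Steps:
Y(L, J) = 16 (Y(L, J) = 4*4 = 16)
F(X) = (-3 + X)*(6 + X + X**2) (F(X) = (-3 + X)*((X**2 + 1*X) + 6) = (-3 + X)*((X**2 + X) + 6) = (-3 + X)*((X + X**2) + 6) = (-3 + X)*(6 + X + X**2))
-F(-6*Y(4, 4 - 1*3)) = -(-18 + (-6*16)**3 - 2*(-6*16)**2 + 3*(-6*16)) = -(-18 + (-96)**3 - 2*(-96)**2 + 3*(-96)) = -(-18 - 884736 - 2*9216 - 288) = -(-18 - 884736 - 18432 - 288) = -1*(-903474) = 903474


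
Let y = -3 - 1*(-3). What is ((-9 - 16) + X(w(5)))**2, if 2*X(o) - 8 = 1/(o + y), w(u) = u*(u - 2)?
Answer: 395641/900 ≈ 439.60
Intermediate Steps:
y = 0 (y = -3 + 3 = 0)
w(u) = u*(-2 + u)
X(o) = 4 + 1/(2*o) (X(o) = 4 + 1/(2*(o + 0)) = 4 + 1/(2*o))
((-9 - 16) + X(w(5)))**2 = ((-9 - 16) + (4 + 1/(2*((5*(-2 + 5))))))**2 = (-25 + (4 + 1/(2*((5*3)))))**2 = (-25 + (4 + (1/2)/15))**2 = (-25 + (4 + (1/2)*(1/15)))**2 = (-25 + (4 + 1/30))**2 = (-25 + 121/30)**2 = (-629/30)**2 = 395641/900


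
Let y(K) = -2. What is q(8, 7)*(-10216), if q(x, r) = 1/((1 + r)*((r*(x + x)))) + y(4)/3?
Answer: 2284553/336 ≈ 6799.3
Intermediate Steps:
q(x, r) = -⅔ + 1/(2*r*x*(1 + r)) (q(x, r) = 1/((1 + r)*((r*(x + x)))) - 2/3 = 1/((1 + r)*((r*(2*x)))) - 2*⅓ = 1/((1 + r)*((2*r*x))) - ⅔ = (1/(2*r*x))/(1 + r) - ⅔ = 1/(2*r*x*(1 + r)) - ⅔ = -⅔ + 1/(2*r*x*(1 + r)))
q(8, 7)*(-10216) = ((⅙)*(3 - 4*7*8 - 4*8*7²)/(7*8*(1 + 7)))*(-10216) = ((⅙)*(⅐)*(⅛)*(3 - 224 - 4*8*49)/8)*(-10216) = ((⅙)*(⅐)*(⅛)*(⅛)*(3 - 224 - 1568))*(-10216) = ((⅙)*(⅐)*(⅛)*(⅛)*(-1789))*(-10216) = -1789/2688*(-10216) = 2284553/336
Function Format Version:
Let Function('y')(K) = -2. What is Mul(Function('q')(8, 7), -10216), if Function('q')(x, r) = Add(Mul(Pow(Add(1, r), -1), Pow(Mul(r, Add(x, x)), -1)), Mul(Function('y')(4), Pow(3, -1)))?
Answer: Rational(2284553, 336) ≈ 6799.3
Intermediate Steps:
Function('q')(x, r) = Add(Rational(-2, 3), Mul(Rational(1, 2), Pow(r, -1), Pow(x, -1), Pow(Add(1, r), -1))) (Function('q')(x, r) = Add(Mul(Pow(Add(1, r), -1), Pow(Mul(r, Add(x, x)), -1)), Mul(-2, Pow(3, -1))) = Add(Mul(Pow(Add(1, r), -1), Pow(Mul(r, Mul(2, x)), -1)), Mul(-2, Rational(1, 3))) = Add(Mul(Pow(Add(1, r), -1), Pow(Mul(2, r, x), -1)), Rational(-2, 3)) = Add(Mul(Pow(Add(1, r), -1), Mul(Rational(1, 2), Pow(r, -1), Pow(x, -1))), Rational(-2, 3)) = Add(Mul(Rational(1, 2), Pow(r, -1), Pow(x, -1), Pow(Add(1, r), -1)), Rational(-2, 3)) = Add(Rational(-2, 3), Mul(Rational(1, 2), Pow(r, -1), Pow(x, -1), Pow(Add(1, r), -1))))
Mul(Function('q')(8, 7), -10216) = Mul(Mul(Rational(1, 6), Pow(7, -1), Pow(8, -1), Pow(Add(1, 7), -1), Add(3, Mul(-4, 7, 8), Mul(-4, 8, Pow(7, 2)))), -10216) = Mul(Mul(Rational(1, 6), Rational(1, 7), Rational(1, 8), Pow(8, -1), Add(3, -224, Mul(-4, 8, 49))), -10216) = Mul(Mul(Rational(1, 6), Rational(1, 7), Rational(1, 8), Rational(1, 8), Add(3, -224, -1568)), -10216) = Mul(Mul(Rational(1, 6), Rational(1, 7), Rational(1, 8), Rational(1, 8), -1789), -10216) = Mul(Rational(-1789, 2688), -10216) = Rational(2284553, 336)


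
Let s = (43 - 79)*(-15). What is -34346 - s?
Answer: -34886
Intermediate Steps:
s = 540 (s = -36*(-15) = 540)
-34346 - s = -34346 - 1*540 = -34346 - 540 = -34886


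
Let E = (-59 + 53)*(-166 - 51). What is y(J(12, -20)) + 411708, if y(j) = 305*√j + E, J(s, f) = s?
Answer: 413010 + 610*√3 ≈ 4.1407e+5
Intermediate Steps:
E = 1302 (E = -6*(-217) = 1302)
y(j) = 1302 + 305*√j (y(j) = 305*√j + 1302 = 1302 + 305*√j)
y(J(12, -20)) + 411708 = (1302 + 305*√12) + 411708 = (1302 + 305*(2*√3)) + 411708 = (1302 + 610*√3) + 411708 = 413010 + 610*√3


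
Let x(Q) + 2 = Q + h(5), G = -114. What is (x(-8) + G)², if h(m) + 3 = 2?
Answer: 15625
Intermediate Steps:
h(m) = -1 (h(m) = -3 + 2 = -1)
x(Q) = -3 + Q (x(Q) = -2 + (Q - 1) = -2 + (-1 + Q) = -3 + Q)
(x(-8) + G)² = ((-3 - 8) - 114)² = (-11 - 114)² = (-125)² = 15625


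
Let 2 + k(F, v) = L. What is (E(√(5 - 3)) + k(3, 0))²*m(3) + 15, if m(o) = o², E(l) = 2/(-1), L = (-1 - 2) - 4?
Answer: 1104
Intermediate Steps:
L = -7 (L = -3 - 4 = -7)
k(F, v) = -9 (k(F, v) = -2 - 7 = -9)
E(l) = -2 (E(l) = 2*(-1) = -2)
(E(√(5 - 3)) + k(3, 0))²*m(3) + 15 = (-2 - 9)²*3² + 15 = (-11)²*9 + 15 = 121*9 + 15 = 1089 + 15 = 1104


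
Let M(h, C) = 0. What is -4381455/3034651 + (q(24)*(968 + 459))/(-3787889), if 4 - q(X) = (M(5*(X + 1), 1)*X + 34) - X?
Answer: -16570482516633/11494921141739 ≈ -1.4415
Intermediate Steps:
q(X) = -30 + X (q(X) = 4 - ((0*X + 34) - X) = 4 - ((0 + 34) - X) = 4 - (34 - X) = 4 + (-34 + X) = -30 + X)
-4381455/3034651 + (q(24)*(968 + 459))/(-3787889) = -4381455/3034651 + ((-30 + 24)*(968 + 459))/(-3787889) = -4381455*1/3034651 - 6*1427*(-1/3787889) = -4381455/3034651 - 8562*(-1/3787889) = -4381455/3034651 + 8562/3787889 = -16570482516633/11494921141739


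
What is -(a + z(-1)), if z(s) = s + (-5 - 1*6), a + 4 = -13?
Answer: 29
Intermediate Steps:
a = -17 (a = -4 - 13 = -17)
z(s) = -11 + s (z(s) = s + (-5 - 6) = s - 11 = -11 + s)
-(a + z(-1)) = -(-17 + (-11 - 1)) = -(-17 - 12) = -1*(-29) = 29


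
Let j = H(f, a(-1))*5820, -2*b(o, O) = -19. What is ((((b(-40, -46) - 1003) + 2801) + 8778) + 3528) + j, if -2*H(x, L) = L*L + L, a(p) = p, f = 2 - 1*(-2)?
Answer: 28227/2 ≈ 14114.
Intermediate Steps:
f = 4 (f = 2 + 2 = 4)
H(x, L) = -L/2 - L²/2 (H(x, L) = -(L*L + L)/2 = -(L² + L)/2 = -(L + L²)/2 = -L/2 - L²/2)
b(o, O) = 19/2 (b(o, O) = -½*(-19) = 19/2)
j = 0 (j = -½*(-1)*(1 - 1)*5820 = -½*(-1)*0*5820 = 0*5820 = 0)
((((b(-40, -46) - 1003) + 2801) + 8778) + 3528) + j = ((((19/2 - 1003) + 2801) + 8778) + 3528) + 0 = (((-1987/2 + 2801) + 8778) + 3528) + 0 = ((3615/2 + 8778) + 3528) + 0 = (21171/2 + 3528) + 0 = 28227/2 + 0 = 28227/2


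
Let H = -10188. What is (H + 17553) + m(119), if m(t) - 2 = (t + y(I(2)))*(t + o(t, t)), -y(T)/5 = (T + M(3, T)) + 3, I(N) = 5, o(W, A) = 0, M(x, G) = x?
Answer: 14983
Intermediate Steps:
y(T) = -30 - 5*T (y(T) = -5*((T + 3) + 3) = -5*((3 + T) + 3) = -5*(6 + T) = -30 - 5*T)
m(t) = 2 + t*(-55 + t) (m(t) = 2 + (t + (-30 - 5*5))*(t + 0) = 2 + (t + (-30 - 25))*t = 2 + (t - 55)*t = 2 + (-55 + t)*t = 2 + t*(-55 + t))
(H + 17553) + m(119) = (-10188 + 17553) + (2 + 119² - 55*119) = 7365 + (2 + 14161 - 6545) = 7365 + 7618 = 14983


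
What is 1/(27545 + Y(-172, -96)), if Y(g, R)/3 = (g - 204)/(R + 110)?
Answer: 7/192251 ≈ 3.6411e-5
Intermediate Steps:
Y(g, R) = 3*(-204 + g)/(110 + R) (Y(g, R) = 3*((g - 204)/(R + 110)) = 3*((-204 + g)/(110 + R)) = 3*(-204 + g)/(110 + R))
1/(27545 + Y(-172, -96)) = 1/(27545 + 3*(-204 - 172)/(110 - 96)) = 1/(27545 + 3*(-376)/14) = 1/(27545 + 3*(1/14)*(-376)) = 1/(27545 - 564/7) = 1/(192251/7) = 7/192251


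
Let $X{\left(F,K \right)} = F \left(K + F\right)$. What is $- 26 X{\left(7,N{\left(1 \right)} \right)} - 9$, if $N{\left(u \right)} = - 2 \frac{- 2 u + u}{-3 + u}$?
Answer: $-1101$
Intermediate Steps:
$N{\left(u \right)} = \frac{2 u}{-3 + u}$ ($N{\left(u \right)} = - 2 \frac{\left(-1\right) u}{-3 + u} = - 2 \left(- \frac{u}{-3 + u}\right) = \frac{2 u}{-3 + u}$)
$X{\left(F,K \right)} = F \left(F + K\right)$
$- 26 X{\left(7,N{\left(1 \right)} \right)} - 9 = - 26 \cdot 7 \left(7 + 2 \cdot 1 \frac{1}{-3 + 1}\right) - 9 = - 26 \cdot 7 \left(7 + 2 \cdot 1 \frac{1}{-2}\right) - 9 = - 26 \cdot 7 \left(7 + 2 \cdot 1 \left(- \frac{1}{2}\right)\right) - 9 = - 26 \cdot 7 \left(7 - 1\right) - 9 = - 26 \cdot 7 \cdot 6 - 9 = \left(-26\right) 42 - 9 = -1092 - 9 = -1101$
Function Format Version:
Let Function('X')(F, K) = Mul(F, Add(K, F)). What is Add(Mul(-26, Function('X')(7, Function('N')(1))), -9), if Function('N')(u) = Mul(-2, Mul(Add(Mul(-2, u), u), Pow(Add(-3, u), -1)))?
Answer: -1101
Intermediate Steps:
Function('N')(u) = Mul(2, u, Pow(Add(-3, u), -1)) (Function('N')(u) = Mul(-2, Mul(Mul(-1, u), Pow(Add(-3, u), -1))) = Mul(-2, Mul(-1, u, Pow(Add(-3, u), -1))) = Mul(2, u, Pow(Add(-3, u), -1)))
Function('X')(F, K) = Mul(F, Add(F, K))
Add(Mul(-26, Function('X')(7, Function('N')(1))), -9) = Add(Mul(-26, Mul(7, Add(7, Mul(2, 1, Pow(Add(-3, 1), -1))))), -9) = Add(Mul(-26, Mul(7, Add(7, Mul(2, 1, Pow(-2, -1))))), -9) = Add(Mul(-26, Mul(7, Add(7, Mul(2, 1, Rational(-1, 2))))), -9) = Add(Mul(-26, Mul(7, Add(7, -1))), -9) = Add(Mul(-26, Mul(7, 6)), -9) = Add(Mul(-26, 42), -9) = Add(-1092, -9) = -1101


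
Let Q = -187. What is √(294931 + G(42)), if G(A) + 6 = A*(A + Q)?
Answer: √288835 ≈ 537.43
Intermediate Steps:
G(A) = -6 + A*(-187 + A) (G(A) = -6 + A*(A - 187) = -6 + A*(-187 + A))
√(294931 + G(42)) = √(294931 + (-6 + 42² - 187*42)) = √(294931 + (-6 + 1764 - 7854)) = √(294931 - 6096) = √288835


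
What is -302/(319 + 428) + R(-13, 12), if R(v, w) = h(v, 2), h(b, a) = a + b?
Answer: -8519/747 ≈ -11.404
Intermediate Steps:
R(v, w) = 2 + v
-302/(319 + 428) + R(-13, 12) = -302/(319 + 428) + (2 - 13) = -302/747 - 11 = -8519/747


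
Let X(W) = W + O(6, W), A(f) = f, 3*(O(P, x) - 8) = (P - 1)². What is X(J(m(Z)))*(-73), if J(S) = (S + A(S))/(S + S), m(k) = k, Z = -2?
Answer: -3796/3 ≈ -1265.3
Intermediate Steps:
O(P, x) = 8 + (-1 + P)²/3 (O(P, x) = 8 + (P - 1)²/3 = 8 + (-1 + P)²/3)
J(S) = 1 (J(S) = (S + S)/(S + S) = (2*S)/((2*S)) = (2*S)*(1/(2*S)) = 1)
X(W) = 49/3 + W (X(W) = W + (8 + (-1 + 6)²/3) = W + (8 + (⅓)*5²) = W + (8 + (⅓)*25) = W + (8 + 25/3) = W + 49/3 = 49/3 + W)
X(J(m(Z)))*(-73) = (49/3 + 1)*(-73) = (52/3)*(-73) = -3796/3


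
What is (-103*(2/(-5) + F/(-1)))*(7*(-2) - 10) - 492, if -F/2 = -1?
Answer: -32124/5 ≈ -6424.8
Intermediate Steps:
F = 2 (F = -2*(-1) = 2)
(-103*(2/(-5) + F/(-1)))*(7*(-2) - 10) - 492 = (-103*(2/(-5) + 2/(-1)))*(7*(-2) - 10) - 492 = (-103*(2*(-⅕) + 2*(-1)))*(-14 - 10) - 492 = -103*(-⅖ - 2)*(-24) - 492 = -103*(-12/5)*(-24) - 492 = (1236/5)*(-24) - 492 = -29664/5 - 492 = -32124/5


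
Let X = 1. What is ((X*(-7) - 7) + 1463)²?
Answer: 2099601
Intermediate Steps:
((X*(-7) - 7) + 1463)² = ((1*(-7) - 7) + 1463)² = ((-7 - 7) + 1463)² = (-14 + 1463)² = 1449² = 2099601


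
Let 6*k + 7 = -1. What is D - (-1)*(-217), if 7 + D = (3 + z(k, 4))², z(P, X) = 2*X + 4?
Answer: 1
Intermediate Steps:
k = -4/3 (k = -7/6 + (⅙)*(-1) = -7/6 - ⅙ = -4/3 ≈ -1.3333)
z(P, X) = 4 + 2*X
D = 218 (D = -7 + (3 + (4 + 2*4))² = -7 + (3 + (4 + 8))² = -7 + (3 + 12)² = -7 + 15² = -7 + 225 = 218)
D - (-1)*(-217) = 218 - (-1)*(-217) = 218 - 1*217 = 218 - 217 = 1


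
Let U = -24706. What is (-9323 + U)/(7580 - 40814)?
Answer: 11343/11078 ≈ 1.0239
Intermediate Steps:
(-9323 + U)/(7580 - 40814) = (-9323 - 24706)/(7580 - 40814) = -34029/(-33234) = -34029*(-1/33234) = 11343/11078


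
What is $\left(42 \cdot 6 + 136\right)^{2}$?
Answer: $150544$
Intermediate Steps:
$\left(42 \cdot 6 + 136\right)^{2} = \left(252 + 136\right)^{2} = 388^{2} = 150544$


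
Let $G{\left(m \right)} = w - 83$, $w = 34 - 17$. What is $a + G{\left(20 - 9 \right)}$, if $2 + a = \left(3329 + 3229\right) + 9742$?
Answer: $16232$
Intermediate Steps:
$w = 17$
$a = 16298$ ($a = -2 + \left(\left(3329 + 3229\right) + 9742\right) = -2 + \left(6558 + 9742\right) = -2 + 16300 = 16298$)
$G{\left(m \right)} = -66$ ($G{\left(m \right)} = 17 - 83 = -66$)
$a + G{\left(20 - 9 \right)} = 16298 - 66 = 16232$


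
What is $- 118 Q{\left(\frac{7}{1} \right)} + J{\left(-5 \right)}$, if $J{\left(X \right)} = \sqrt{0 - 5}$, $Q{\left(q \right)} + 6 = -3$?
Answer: $1062 + i \sqrt{5} \approx 1062.0 + 2.2361 i$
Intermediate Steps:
$Q{\left(q \right)} = -9$ ($Q{\left(q \right)} = -6 - 3 = -9$)
$J{\left(X \right)} = i \sqrt{5}$ ($J{\left(X \right)} = \sqrt{-5} = i \sqrt{5}$)
$- 118 Q{\left(\frac{7}{1} \right)} + J{\left(-5 \right)} = \left(-118\right) \left(-9\right) + i \sqrt{5} = 1062 + i \sqrt{5}$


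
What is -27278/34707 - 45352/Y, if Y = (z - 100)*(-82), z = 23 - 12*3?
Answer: -39712822/6991197 ≈ -5.6804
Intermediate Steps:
z = -13 (z = 23 - 36 = -13)
Y = 9266 (Y = (-13 - 100)*(-82) = -113*(-82) = 9266)
-27278/34707 - 45352/Y = -27278/34707 - 45352/9266 = -27278*1/34707 - 45352*1/9266 = -1186/1509 - 22676/4633 = -39712822/6991197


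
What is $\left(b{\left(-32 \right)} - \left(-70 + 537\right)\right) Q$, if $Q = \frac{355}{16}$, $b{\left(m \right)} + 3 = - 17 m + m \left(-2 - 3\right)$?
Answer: $\frac{41535}{8} \approx 5191.9$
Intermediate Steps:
$b{\left(m \right)} = -3 - 22 m$ ($b{\left(m \right)} = -3 - \left(17 m - m \left(-2 - 3\right)\right) = -3 - \left(17 m - m \left(-5\right)\right) = -3 - 22 m$)
$Q = \frac{355}{16}$ ($Q = 355 \cdot \frac{1}{16} = \frac{355}{16} \approx 22.188$)
$\left(b{\left(-32 \right)} - \left(-70 + 537\right)\right) Q = \left(\left(-3 - -704\right) - \left(-70 + 537\right)\right) \frac{355}{16} = \left(\left(-3 + 704\right) - 467\right) \frac{355}{16} = \left(701 - 467\right) \frac{355}{16} = 234 \cdot \frac{355}{16} = \frac{41535}{8}$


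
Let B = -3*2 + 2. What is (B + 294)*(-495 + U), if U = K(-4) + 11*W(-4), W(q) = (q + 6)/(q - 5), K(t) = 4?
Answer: -1287890/9 ≈ -1.4310e+5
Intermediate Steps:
W(q) = (6 + q)/(-5 + q)
B = -4 (B = -6 + 2 = -4)
U = 14/9 (U = 4 + 11*((6 - 4)/(-5 - 4)) = 4 + 11*(2/(-9)) = 4 + 11*(-⅑*2) = 4 + 11*(-2/9) = 4 - 22/9 = 14/9 ≈ 1.5556)
(B + 294)*(-495 + U) = (-4 + 294)*(-495 + 14/9) = 290*(-4441/9) = -1287890/9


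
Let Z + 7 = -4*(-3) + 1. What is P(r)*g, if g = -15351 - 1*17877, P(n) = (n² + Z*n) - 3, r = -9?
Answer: -797472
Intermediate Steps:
Z = 6 (Z = -7 + (-4*(-3) + 1) = -7 + (12 + 1) = -7 + 13 = 6)
P(n) = -3 + n² + 6*n (P(n) = (n² + 6*n) - 3 = -3 + n² + 6*n)
g = -33228 (g = -15351 - 17877 = -33228)
P(r)*g = (-3 + (-9)² + 6*(-9))*(-33228) = (-3 + 81 - 54)*(-33228) = 24*(-33228) = -797472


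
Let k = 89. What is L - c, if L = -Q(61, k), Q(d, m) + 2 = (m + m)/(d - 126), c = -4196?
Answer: 273048/65 ≈ 4200.7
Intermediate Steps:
Q(d, m) = -2 + 2*m/(-126 + d) (Q(d, m) = -2 + (m + m)/(d - 126) = -2 + (2*m)/(-126 + d) = -2 + 2*m/(-126 + d))
L = 308/65 (L = -2*(126 + 89 - 1*61)/(-126 + 61) = -2*(126 + 89 - 61)/(-65) = -2*(-1)*154/65 = -1*(-308/65) = 308/65 ≈ 4.7385)
L - c = 308/65 - 1*(-4196) = 308/65 + 4196 = 273048/65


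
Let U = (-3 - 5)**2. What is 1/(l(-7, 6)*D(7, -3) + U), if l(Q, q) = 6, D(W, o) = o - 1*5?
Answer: 1/16 ≈ 0.062500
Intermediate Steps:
D(W, o) = -5 + o (D(W, o) = o - 5 = -5 + o)
U = 64 (U = (-8)**2 = 64)
1/(l(-7, 6)*D(7, -3) + U) = 1/(6*(-5 - 3) + 64) = 1/(6*(-8) + 64) = 1/(-48 + 64) = 1/16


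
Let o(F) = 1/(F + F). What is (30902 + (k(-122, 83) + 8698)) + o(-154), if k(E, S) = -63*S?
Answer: 10586267/308 ≈ 34371.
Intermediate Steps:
o(F) = 1/(2*F)
(30902 + (k(-122, 83) + 8698)) + o(-154) = (30902 + (-63*83 + 8698)) + (1/2)/(-154) = (30902 + (-5229 + 8698)) + (1/2)*(-1/154) = (30902 + 3469) - 1/308 = 34371 - 1/308 = 10586267/308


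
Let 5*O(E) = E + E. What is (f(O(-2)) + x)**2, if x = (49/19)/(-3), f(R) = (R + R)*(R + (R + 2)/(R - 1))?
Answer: 4490161/2030625 ≈ 2.2112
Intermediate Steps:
O(E) = 2*E/5 (O(E) = (E + E)/5 = (2*E)/5 = 2*E/5)
f(R) = 2*R*(R + (2 + R)/(-1 + R)) (f(R) = (2*R)*(R + (2 + R)/(-1 + R)) = 2*R*(R + (2 + R)/(-1 + R)))
x = -49/57 (x = (49*(1/19))*(-1/3) = (49/19)*(-1/3) = -49/57 ≈ -0.85965)
(f(O(-2)) + x)**2 = (2*((2/5)*(-2))*(2 + ((2/5)*(-2))**2)/(-1 + (2/5)*(-2)) - 49/57)**2 = (2*(-4/5)*(2 + (-4/5)**2)/(-1 - 4/5) - 49/57)**2 = (2*(-4/5)*(2 + 16/25)/(-9/5) - 49/57)**2 = (2*(-4/5)*(-5/9)*(66/25) - 49/57)**2 = (176/75 - 49/57)**2 = (2119/1425)**2 = 4490161/2030625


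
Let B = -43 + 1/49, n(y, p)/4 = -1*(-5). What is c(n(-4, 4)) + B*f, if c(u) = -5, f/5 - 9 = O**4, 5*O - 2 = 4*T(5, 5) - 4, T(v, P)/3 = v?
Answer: -23844417451/6125 ≈ -3.8930e+6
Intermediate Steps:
T(v, P) = 3*v
n(y, p) = 20 (n(y, p) = 4*(-1*(-5)) = 4*5 = 20)
O = 58/5 (O = 2/5 + (4*(3*5) - 4)/5 = 2/5 + (4*15 - 4)/5 = 2/5 + (60 - 4)/5 = 2/5 + (1/5)*56 = 2/5 + 56/5 = 58/5 ≈ 11.600)
f = 11322121/125 (f = 45 + 5*(58/5)**4 = 45 + 5*(11316496/625) = 45 + 11316496/125 = 11322121/125 ≈ 90577.)
B = -2106/49 (B = -43 + 1/49 = -2106/49 ≈ -42.980)
c(n(-4, 4)) + B*f = -5 - 2106/49*11322121/125 = -5 - 23844386826/6125 = -23844417451/6125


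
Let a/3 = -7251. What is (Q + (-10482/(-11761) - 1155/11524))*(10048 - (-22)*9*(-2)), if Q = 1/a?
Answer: 296166150214775/38792973267 ≈ 7634.5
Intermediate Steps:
a = -21753 (a = 3*(-7251) = -21753)
Q = -1/21753 (Q = 1/(-21753) = -1/21753 ≈ -4.5971e-5)
(Q + (-10482/(-11761) - 1155/11524))*(10048 - (-22)*9*(-2)) = (-1/21753 + (-10482/(-11761) - 1155/11524))*(10048 - (-22)*9*(-2)) = (-1/21753 + (-10482*(-1/11761) - 1155*1/11524))*(10048 - 11*(-18)*(-2)) = (-1/21753 + (10482/11761 - 1155/11524))*(10048 + 198*(-2)) = (-1/21753 + 107210613/135533764)*(10048 - 396) = (2332016930825/2948265968292)*9652 = 296166150214775/38792973267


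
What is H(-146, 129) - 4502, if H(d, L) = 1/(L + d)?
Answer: -76535/17 ≈ -4502.1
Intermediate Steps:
H(-146, 129) - 4502 = 1/(129 - 146) - 4502 = 1/(-17) - 4502 = -1/17 - 4502 = -76535/17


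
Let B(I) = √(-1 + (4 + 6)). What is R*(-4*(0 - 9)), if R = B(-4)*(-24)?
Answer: -2592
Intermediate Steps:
B(I) = 3 (B(I) = √(-1 + 10) = √9 = 3)
R = -72 (R = 3*(-24) = -72)
R*(-4*(0 - 9)) = -(-288)*(0 - 9) = -(-288)*(-9) = -72*36 = -2592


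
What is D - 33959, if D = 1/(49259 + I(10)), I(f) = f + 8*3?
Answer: -1673940986/49293 ≈ -33959.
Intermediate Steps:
I(f) = 24 + f (I(f) = f + 24 = 24 + f)
D = 1/49293 (D = 1/(49259 + (24 + 10)) = 1/(49259 + 34) = 1/49293 ≈ 2.0287e-5)
D - 33959 = 1/49293 - 33959 = -1673940986/49293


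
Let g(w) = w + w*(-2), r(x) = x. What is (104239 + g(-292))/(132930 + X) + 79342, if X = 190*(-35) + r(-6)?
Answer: 10018936239/126274 ≈ 79343.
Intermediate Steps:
X = -6656 (X = 190*(-35) - 6 = -6650 - 6 = -6656)
g(w) = -w (g(w) = w - 2*w = -w)
(104239 + g(-292))/(132930 + X) + 79342 = (104239 - 1*(-292))/(132930 - 6656) + 79342 = (104239 + 292)/126274 + 79342 = 104531*(1/126274) + 79342 = 104531/126274 + 79342 = 10018936239/126274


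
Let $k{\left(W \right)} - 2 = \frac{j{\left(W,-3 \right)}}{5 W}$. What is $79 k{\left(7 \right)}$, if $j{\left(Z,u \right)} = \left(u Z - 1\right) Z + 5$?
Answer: $- \frac{6241}{35} \approx -178.31$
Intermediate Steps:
$j{\left(Z,u \right)} = 5 + Z \left(-1 + Z u\right)$ ($j{\left(Z,u \right)} = \left(Z u - 1\right) Z + 5 = \left(-1 + Z u\right) Z + 5 = Z \left(-1 + Z u\right) + 5 = 5 + Z \left(-1 + Z u\right)$)
$k{\left(W \right)} = 2 + \frac{5 - W - 3 W^{2}}{5 W}$
$79 k{\left(7 \right)} = 79 \left(\frac{9}{5} + \frac{1}{7} - \frac{21}{5}\right) = 79 \left(- \frac{79}{35}\right) = - \frac{6241}{35}$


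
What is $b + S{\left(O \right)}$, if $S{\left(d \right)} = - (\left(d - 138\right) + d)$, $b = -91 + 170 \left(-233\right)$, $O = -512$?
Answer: $-38539$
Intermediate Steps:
$b = -39701$ ($b = -91 - 39610 = -39701$)
$S{\left(d \right)} = 138 - 2 d$ ($S{\left(d \right)} = - (\left(-138 + d\right) + d) = - (-138 + 2 d) = 138 - 2 d$)
$b + S{\left(O \right)} = -39701 + \left(138 - -1024\right) = -39701 + \left(138 + 1024\right) = -39701 + 1162 = -38539$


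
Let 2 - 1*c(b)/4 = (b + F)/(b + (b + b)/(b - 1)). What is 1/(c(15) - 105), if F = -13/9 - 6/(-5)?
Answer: -675/67799 ≈ -0.0099559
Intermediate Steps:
F = -11/45 (F = -13*⅑ - 6*(-⅕) = -13/9 + 6/5 = -11/45 ≈ -0.24444)
c(b) = 8 - 4*(-11/45 + b)/(b + 2*b/(-1 + b)) (c(b) = 8 - 4*(b - 11/45)/(b + (b + b)/(b - 1)) = 8 - 4*(-11/45 + b)/(b + (2*b)/(-1 + b)) = 8 - 4*(-11/45 + b)/(b + 2*b/(-1 + b)))
1/(c(15) - 105) = 1/((4/45)*(-11 + 45*15² + 146*15)/(15*(1 + 15)) - 105) = 1/((4/45)*(1/15)*(-11 + 45*225 + 2190)/16 - 105) = 1/((4/45)*(1/15)*(1/16)*(-11 + 10125 + 2190) - 105) = 1/((4/45)*(1/15)*(1/16)*12304 - 105) = 1/(3076/675 - 105) = 1/(-67799/675) = -675/67799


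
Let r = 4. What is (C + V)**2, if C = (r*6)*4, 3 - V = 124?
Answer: 625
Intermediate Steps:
V = -121 (V = 3 - 1*124 = 3 - 124 = -121)
C = 96 (C = (4*6)*4 = 24*4 = 96)
(C + V)**2 = (96 - 121)**2 = (-25)**2 = 625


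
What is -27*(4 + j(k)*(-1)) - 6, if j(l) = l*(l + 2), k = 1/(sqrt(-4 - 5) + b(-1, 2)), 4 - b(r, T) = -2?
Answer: -2661/25 - 102*I/25 ≈ -106.44 - 4.08*I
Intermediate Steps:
b(r, T) = 6 (b(r, T) = 4 - 1*(-2) = 4 + 2 = 6)
k = (6 - 3*I)/45 (k = 1/(sqrt(-4 - 5) + 6) = 1/(sqrt(-9) + 6) = 1/(3*I + 6) = 1/(6 + 3*I) = (6 - 3*I)/45 ≈ 0.13333 - 0.066667*I)
j(l) = l*(2 + l)
-27*(4 + j(k)*(-1)) - 6 = -27*(4 + ((2/15 - I/15)*(2 + (2/15 - I/15)))*(-1)) - 6 = -27*(4 + ((2/15 - I/15)*(32/15 - I/15))*(-1)) - 6 = -27*(4 - (2/15 - I/15)*(32/15 - I/15)) - 6 = (-108 + 27*(2/15 - I/15)*(32/15 - I/15)) - 6 = -114 + 27*(2/15 - I/15)*(32/15 - I/15)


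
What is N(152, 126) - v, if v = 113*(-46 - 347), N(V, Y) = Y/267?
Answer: 3952443/89 ≈ 44410.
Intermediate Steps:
N(V, Y) = Y/267 (N(V, Y) = Y*(1/267) = Y/267)
v = -44409 (v = 113*(-393) = -44409)
N(152, 126) - v = (1/267)*126 - 1*(-44409) = 42/89 + 44409 = 3952443/89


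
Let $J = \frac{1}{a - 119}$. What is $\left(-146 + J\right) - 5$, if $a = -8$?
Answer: $- \frac{19178}{127} \approx -151.01$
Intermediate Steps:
$J = - \frac{1}{127}$ ($J = \frac{1}{-8 - 119} = \frac{1}{-127} = - \frac{1}{127} \approx -0.007874$)
$\left(-146 + J\right) - 5 = \left(-146 - \frac{1}{127}\right) - 5 = - \frac{18543}{127} - 5 = - \frac{19178}{127}$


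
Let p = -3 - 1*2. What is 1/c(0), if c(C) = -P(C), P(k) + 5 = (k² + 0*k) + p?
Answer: ⅒ ≈ 0.10000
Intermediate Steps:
p = -5 (p = -3 - 2 = -5)
P(k) = -10 + k² (P(k) = -5 + ((k² + 0*k) - 5) = -5 + ((k² + 0) - 5) = -5 + (k² - 5) = -5 + (-5 + k²) = -10 + k²)
c(C) = 10 - C² (c(C) = -(-10 + C²) = 10 - C²)
1/c(0) = 1/(10 - 1*0²) = 1/(10 - 1*0) = 1/(10 + 0) = 1/10 = ⅒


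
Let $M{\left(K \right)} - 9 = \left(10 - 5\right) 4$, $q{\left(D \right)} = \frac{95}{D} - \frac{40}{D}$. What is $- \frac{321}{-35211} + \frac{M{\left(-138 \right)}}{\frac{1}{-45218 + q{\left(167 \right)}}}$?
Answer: $- \frac{2570275976054}{1960079} \approx -1.3113 \cdot 10^{6}$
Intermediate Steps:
$q{\left(D \right)} = \frac{55}{D}$
$M{\left(K \right)} = 29$ ($M{\left(K \right)} = 9 + \left(10 - 5\right) 4 = 9 + 5 \cdot 4 = 9 + 20 = 29$)
$- \frac{321}{-35211} + \frac{M{\left(-138 \right)}}{\frac{1}{-45218 + q{\left(167 \right)}}} = - \frac{321}{-35211} + \frac{29}{\frac{1}{-45218 + \frac{55}{167}}} = \left(-321\right) \left(- \frac{1}{35211}\right) + \frac{29}{\frac{1}{-45218 + 55 \cdot \frac{1}{167}}} = \frac{107}{11737} + \frac{29}{\frac{1}{-45218 + \frac{55}{167}}} = \frac{107}{11737} + \frac{29}{\frac{1}{- \frac{7551351}{167}}} = \frac{107}{11737} + \frac{29}{- \frac{167}{7551351}} = \frac{107}{11737} + 29 \left(- \frac{7551351}{167}\right) = \frac{107}{11737} - \frac{218989179}{167} = - \frac{2570275976054}{1960079}$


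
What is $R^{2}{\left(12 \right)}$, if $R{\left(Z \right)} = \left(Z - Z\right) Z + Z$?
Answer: $144$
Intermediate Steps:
$R{\left(Z \right)} = Z$ ($R{\left(Z \right)} = 0 Z + Z = 0 + Z = Z$)
$R^{2}{\left(12 \right)} = 12^{2} = 144$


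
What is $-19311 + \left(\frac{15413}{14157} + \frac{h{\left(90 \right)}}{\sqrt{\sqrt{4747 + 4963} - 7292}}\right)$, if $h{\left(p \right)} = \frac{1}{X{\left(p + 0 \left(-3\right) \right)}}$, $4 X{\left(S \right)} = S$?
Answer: $- \frac{273370414}{14157} - \frac{2 i}{45 \sqrt{7292 - \sqrt{9710}}} \approx -19310.0 - 0.00052402 i$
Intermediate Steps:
$X{\left(S \right)} = \frac{S}{4}$
$h{\left(p \right)} = \frac{4}{p}$ ($h{\left(p \right)} = \frac{1}{\frac{1}{4} \left(p + 0 \left(-3\right)\right)} = \frac{1}{\frac{1}{4} \left(p + 0\right)} = \frac{1}{\frac{1}{4} p} = \frac{4}{p}$)
$-19311 + \left(\frac{15413}{14157} + \frac{h{\left(90 \right)}}{\sqrt{\sqrt{4747 + 4963} - 7292}}\right) = -19311 + \left(\frac{15413}{14157} + \frac{4 \cdot \frac{1}{90}}{\sqrt{\sqrt{4747 + 4963} - 7292}}\right) = -19311 + \left(15413 \cdot \frac{1}{14157} + \frac{4 \cdot \frac{1}{90}}{\sqrt{\sqrt{9710} - 7292}}\right) = -19311 + \left(\frac{15413}{14157} + \frac{2}{45 \sqrt{-7292 + \sqrt{9710}}}\right) = - \frac{273370414}{14157} + \frac{2}{45 \sqrt{-7292 + \sqrt{9710}}}$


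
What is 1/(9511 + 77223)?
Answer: 1/86734 ≈ 1.1529e-5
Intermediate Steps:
1/(9511 + 77223) = 1/86734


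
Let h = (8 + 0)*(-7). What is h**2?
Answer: 3136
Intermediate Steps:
h = -56 (h = 8*(-7) = -56)
h**2 = (-56)**2 = 3136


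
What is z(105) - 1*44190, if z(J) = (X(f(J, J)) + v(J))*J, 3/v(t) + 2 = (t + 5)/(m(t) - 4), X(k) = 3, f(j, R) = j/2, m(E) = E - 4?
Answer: -176955/4 ≈ -44239.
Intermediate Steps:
m(E) = -4 + E
f(j, R) = j/2 (f(j, R) = j*(½) = j/2)
v(t) = 3/(-2 + (5 + t)/(-8 + t)) (v(t) = 3/(-2 + (t + 5)/((-4 + t) - 4)) = 3/(-2 + (5 + t)/(-8 + t)))
z(J) = J*(3 + 3*(-8 + J)/(21 - J)) (z(J) = (3 + 3*(-8 + J)/(21 - J))*J = J*(3 + 3*(-8 + J)/(21 - J)))
z(105) - 1*44190 = 39*105/(21 - 1*105) - 1*44190 = 39*105/(21 - 105) - 44190 = 39*105/(-84) - 44190 = 39*105*(-1/84) - 44190 = -195/4 - 44190 = -176955/4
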